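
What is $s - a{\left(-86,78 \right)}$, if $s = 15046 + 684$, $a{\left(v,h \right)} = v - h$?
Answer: $15894$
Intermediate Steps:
$s = 15730$
$s - a{\left(-86,78 \right)} = 15730 - \left(-86 - 78\right) = 15730 - -164 = 15730 + 164 = 15894$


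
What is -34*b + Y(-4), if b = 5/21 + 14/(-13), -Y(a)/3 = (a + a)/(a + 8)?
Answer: 9424/273 ≈ 34.520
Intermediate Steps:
Y(a) = -6*a/(8 + a) (Y(a) = -3*(a + a)/(a + 8) = -3*2*a/(8 + a) = -6*a/(8 + a))
b = -229/273 (b = 5*(1/21) + 14*(-1/13) = 5/21 - 14/13 = -229/273 ≈ -0.83883)
-34*b + Y(-4) = -34*(-229/273) - 6*(-4)/(8 - 4) = 7786/273 - 6*(-4)/4 = 7786/273 - 6*(-4)*¼ = 7786/273 + 6 = 9424/273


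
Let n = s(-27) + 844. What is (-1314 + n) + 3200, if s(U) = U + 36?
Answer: 2739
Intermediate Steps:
s(U) = 36 + U
n = 853 (n = (36 - 27) + 844 = 9 + 844 = 853)
(-1314 + n) + 3200 = (-1314 + 853) + 3200 = -461 + 3200 = 2739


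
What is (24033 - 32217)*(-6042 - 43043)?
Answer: 401711640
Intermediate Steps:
(24033 - 32217)*(-6042 - 43043) = -8184*(-49085) = 401711640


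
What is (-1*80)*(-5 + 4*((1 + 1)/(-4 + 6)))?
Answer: 80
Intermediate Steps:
(-1*80)*(-5 + 4*((1 + 1)/(-4 + 6))) = -80*(-5 + 4*(2/2)) = -80*(-5 + 4*(2*(½))) = -80*(-5 + 4*1) = -80*(-5 + 4) = -80*(-1) = 80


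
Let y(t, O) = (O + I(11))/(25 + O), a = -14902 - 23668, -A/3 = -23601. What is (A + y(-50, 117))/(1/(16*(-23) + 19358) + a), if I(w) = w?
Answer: -95464192230/52003545229 ≈ -1.8357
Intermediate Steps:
A = 70803 (A = -3*(-23601) = 70803)
a = -38570
y(t, O) = (11 + O)/(25 + O) (y(t, O) = (O + 11)/(25 + O) = (11 + O)/(25 + O))
(A + y(-50, 117))/(1/(16*(-23) + 19358) + a) = (70803 + (11 + 117)/(25 + 117))/(1/(16*(-23) + 19358) - 38570) = (70803 + 128/142)/(1/(-368 + 19358) - 38570) = (70803 + (1/142)*128)/(1/18990 - 38570) = (70803 + 64/71)/(1/18990 - 38570) = 5027077/(71*(-732444299/18990)) = (5027077/71)*(-18990/732444299) = -95464192230/52003545229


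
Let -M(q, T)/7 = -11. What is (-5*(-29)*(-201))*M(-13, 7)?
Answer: -2244165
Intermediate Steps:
M(q, T) = 77 (M(q, T) = -7*(-11) = 77)
(-5*(-29)*(-201))*M(-13, 7) = (-5*(-29)*(-201))*77 = (145*(-201))*77 = -29145*77 = -2244165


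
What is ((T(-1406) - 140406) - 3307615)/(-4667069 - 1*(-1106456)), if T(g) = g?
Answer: 1149809/1186871 ≈ 0.96877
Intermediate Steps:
((T(-1406) - 140406) - 3307615)/(-4667069 - 1*(-1106456)) = ((-1406 - 140406) - 3307615)/(-4667069 - 1*(-1106456)) = (-141812 - 3307615)/(-4667069 + 1106456) = -3449427/(-3560613) = -3449427*(-1/3560613) = 1149809/1186871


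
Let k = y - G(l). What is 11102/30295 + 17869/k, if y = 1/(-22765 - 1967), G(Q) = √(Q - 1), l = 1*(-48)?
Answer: 319359794531594/907999297526215 + 76509746761392*I/29971919377 ≈ 0.35172 + 2552.7*I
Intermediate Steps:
l = -48
G(Q) = √(-1 + Q)
y = -1/24732 (y = 1/(-24732) = -1/24732 ≈ -4.0433e-5)
k = -1/24732 - 7*I (k = -1/24732 - √(-1 - 48) = -1/24732 - √(-49) = -1/24732 - 7*I ≈ -4.0433e-5 - 7.0*I)
11102/30295 + 17869/k = 11102/30295 + 17869/(-1/24732 - 7*I) = 11102*(1/30295) + 17869*(611671824*(-1/24732 + 7*I)/29971919377) = 11102/30295 + 10929963823056*(-1/24732 + 7*I)/29971919377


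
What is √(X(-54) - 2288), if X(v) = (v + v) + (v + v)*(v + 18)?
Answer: 2*√373 ≈ 38.626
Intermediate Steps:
X(v) = 2*v + 2*v*(18 + v) (X(v) = 2*v + (2*v)*(18 + v) = 2*v + 2*v*(18 + v))
√(X(-54) - 2288) = √(2*(-54)*(19 - 54) - 2288) = √(2*(-54)*(-35) - 2288) = √(3780 - 2288) = √1492 = 2*√373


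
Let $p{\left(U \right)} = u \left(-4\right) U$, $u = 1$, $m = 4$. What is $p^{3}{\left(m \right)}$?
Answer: $-4096$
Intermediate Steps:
$p{\left(U \right)} = - 4 U$ ($p{\left(U \right)} = 1 \left(-4\right) U = - 4 U$)
$p^{3}{\left(m \right)} = \left(\left(-4\right) 4\right)^{3} = \left(-16\right)^{3} = -4096$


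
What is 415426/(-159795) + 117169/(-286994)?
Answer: -137947789799/45860206230 ≈ -3.0080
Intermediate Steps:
415426/(-159795) + 117169/(-286994) = 415426*(-1/159795) + 117169*(-1/286994) = -415426/159795 - 117169/286994 = -137947789799/45860206230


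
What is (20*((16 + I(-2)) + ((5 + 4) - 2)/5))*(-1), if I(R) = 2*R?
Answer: -268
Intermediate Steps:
(20*((16 + I(-2)) + ((5 + 4) - 2)/5))*(-1) = (20*((16 + 2*(-2)) + ((5 + 4) - 2)/5))*(-1) = (20*((16 - 4) + (9 - 2)*(⅕)))*(-1) = (20*(12 + 7*(⅕)))*(-1) = (20*(12 + 7/5))*(-1) = (20*(67/5))*(-1) = 268*(-1) = -268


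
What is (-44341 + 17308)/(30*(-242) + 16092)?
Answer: -9011/2944 ≈ -3.0608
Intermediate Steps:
(-44341 + 17308)/(30*(-242) + 16092) = -27033/(-7260 + 16092) = -27033/8832 = -27033*1/8832 = -9011/2944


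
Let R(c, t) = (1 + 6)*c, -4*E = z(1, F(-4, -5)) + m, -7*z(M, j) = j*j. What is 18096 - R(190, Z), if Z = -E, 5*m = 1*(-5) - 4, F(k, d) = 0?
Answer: 16766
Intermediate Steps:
z(M, j) = -j²/7 (z(M, j) = -j*j/7 = -j²/7)
m = -9/5 (m = (1*(-5) - 4)/5 = (-5 - 4)/5 = (⅕)*(-9) = -9/5 ≈ -1.8000)
E = 9/20 (E = -(-⅐*0² - 9/5)/4 = -(-⅐*0 - 9/5)/4 = -(0 - 9/5)/4 = -¼*(-9/5) = 9/20 ≈ 0.45000)
Z = -9/20 (Z = -1*9/20 = -9/20 ≈ -0.45000)
R(c, t) = 7*c
18096 - R(190, Z) = 18096 - 7*190 = 18096 - 1*1330 = 18096 - 1330 = 16766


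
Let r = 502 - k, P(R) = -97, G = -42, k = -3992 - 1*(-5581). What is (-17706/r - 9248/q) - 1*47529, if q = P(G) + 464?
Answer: -18964250915/398929 ≈ -47538.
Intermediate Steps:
k = 1589 (k = -3992 + 5581 = 1589)
q = 367 (q = -97 + 464 = 367)
r = -1087 (r = 502 - 1*1589 = 502 - 1589 = -1087)
(-17706/r - 9248/q) - 1*47529 = (-17706/(-1087) - 9248/367) - 1*47529 = (-17706*(-1/1087) - 9248*1/367) - 47529 = (17706/1087 - 9248/367) - 47529 = -3554474/398929 - 47529 = -18964250915/398929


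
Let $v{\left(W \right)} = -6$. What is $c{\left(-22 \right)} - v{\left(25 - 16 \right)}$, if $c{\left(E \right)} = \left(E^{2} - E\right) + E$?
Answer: $490$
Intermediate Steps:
$c{\left(E \right)} = E^{2}$
$c{\left(-22 \right)} - v{\left(25 - 16 \right)} = \left(-22\right)^{2} - -6 = 484 + 6 = 490$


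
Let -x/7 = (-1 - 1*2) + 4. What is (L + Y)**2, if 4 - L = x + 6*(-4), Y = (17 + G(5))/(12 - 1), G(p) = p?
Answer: 1369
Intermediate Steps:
x = -7 (x = -7*((-1 - 1*2) + 4) = -7*((-1 - 2) + 4) = -7*(-3 + 4) = -7*1 = -7)
Y = 2 (Y = (17 + 5)/(12 - 1) = 22/11 = 22*(1/11) = 2)
L = 35 (L = 4 - (-7 + 6*(-4)) = 4 - (-7 - 24) = 4 - 1*(-31) = 4 + 31 = 35)
(L + Y)**2 = (35 + 2)**2 = 37**2 = 1369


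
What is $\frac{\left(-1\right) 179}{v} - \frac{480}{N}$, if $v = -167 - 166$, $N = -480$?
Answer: $\frac{512}{333} \approx 1.5375$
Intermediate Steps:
$v = -333$
$\frac{\left(-1\right) 179}{v} - \frac{480}{N} = \frac{\left(-1\right) 179}{-333} - \frac{480}{-480} = \left(-179\right) \left(- \frac{1}{333}\right) - -1 = \frac{179}{333} + 1 = \frac{512}{333}$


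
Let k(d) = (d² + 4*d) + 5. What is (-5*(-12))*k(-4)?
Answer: 300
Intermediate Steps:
k(d) = 5 + d² + 4*d
(-5*(-12))*k(-4) = (-5*(-12))*(5 + (-4)² + 4*(-4)) = 60*(5 + 16 - 16) = 60*5 = 300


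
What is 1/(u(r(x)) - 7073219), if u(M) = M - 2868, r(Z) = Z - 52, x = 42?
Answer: -1/7076097 ≈ -1.4132e-7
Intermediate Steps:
r(Z) = -52 + Z
u(M) = -2868 + M
1/(u(r(x)) - 7073219) = 1/((-2868 + (-52 + 42)) - 7073219) = 1/((-2868 - 10) - 7073219) = 1/(-2878 - 7073219) = 1/(-7076097) = -1/7076097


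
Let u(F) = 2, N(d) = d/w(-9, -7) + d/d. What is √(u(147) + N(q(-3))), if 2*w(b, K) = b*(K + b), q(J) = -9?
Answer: √46/4 ≈ 1.6956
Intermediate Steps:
w(b, K) = b*(K + b)/2 (w(b, K) = (b*(K + b))/2 = b*(K + b)/2)
N(d) = 1 + d/72 (N(d) = d/(((½)*(-9)*(-7 - 9))) + d/d = d/(((½)*(-9)*(-16))) + 1 = d/72 + 1 = 1 + d/72)
√(u(147) + N(q(-3))) = √(2 + (1 + (1/72)*(-9))) = √(2 + (1 - ⅛)) = √(2 + 7/8) = √(23/8) = √46/4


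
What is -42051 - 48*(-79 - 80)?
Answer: -34419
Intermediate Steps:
-42051 - 48*(-79 - 80) = -42051 - 48*(-159) = -42051 + 7632 = -34419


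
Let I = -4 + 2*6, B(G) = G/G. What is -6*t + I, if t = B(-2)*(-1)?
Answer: 14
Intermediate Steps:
B(G) = 1
t = -1 (t = 1*(-1) = -1)
I = 8 (I = -4 + 12 = 8)
-6*t + I = -6*(-1) + 8 = 6 + 8 = 14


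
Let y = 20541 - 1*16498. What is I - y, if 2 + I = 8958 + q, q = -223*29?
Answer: -1554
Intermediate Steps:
q = -6467
y = 4043 (y = 20541 - 16498 = 4043)
I = 2489 (I = -2 + (8958 - 6467) = -2 + 2491 = 2489)
I - y = 2489 - 1*4043 = 2489 - 4043 = -1554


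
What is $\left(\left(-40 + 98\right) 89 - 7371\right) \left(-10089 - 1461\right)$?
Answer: $25513950$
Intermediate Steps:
$\left(\left(-40 + 98\right) 89 - 7371\right) \left(-10089 - 1461\right) = \left(58 \cdot 89 - 7371\right) \left(-11550\right) = \left(5162 - 7371\right) \left(-11550\right) = \left(-2209\right) \left(-11550\right) = 25513950$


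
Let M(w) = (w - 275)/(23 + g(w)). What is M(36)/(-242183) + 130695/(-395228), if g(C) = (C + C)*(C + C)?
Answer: -164812427652803/498401036683868 ≈ -0.33068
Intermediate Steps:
g(C) = 4*C² (g(C) = (2*C)*(2*C) = 4*C²)
M(w) = (-275 + w)/(23 + 4*w²) (M(w) = (w - 275)/(23 + 4*w²) = (-275 + w)/(23 + 4*w²))
M(36)/(-242183) + 130695/(-395228) = ((-275 + 36)/(23 + 4*36²))/(-242183) + 130695/(-395228) = (-239/(23 + 4*1296))*(-1/242183) + 130695*(-1/395228) = (-239/(23 + 5184))*(-1/242183) - 130695/395228 = (-239/5207)*(-1/242183) - 130695/395228 = ((1/5207)*(-239))*(-1/242183) - 130695/395228 = -239/5207*(-1/242183) - 130695/395228 = 239/1261046881 - 130695/395228 = -164812427652803/498401036683868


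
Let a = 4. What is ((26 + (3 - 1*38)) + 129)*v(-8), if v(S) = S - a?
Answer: -1440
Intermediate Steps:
v(S) = -4 + S (v(S) = S - 1*4 = S - 4 = -4 + S)
((26 + (3 - 1*38)) + 129)*v(-8) = ((26 + (3 - 1*38)) + 129)*(-4 - 8) = ((26 + (3 - 38)) + 129)*(-12) = ((26 - 35) + 129)*(-12) = (-9 + 129)*(-12) = 120*(-12) = -1440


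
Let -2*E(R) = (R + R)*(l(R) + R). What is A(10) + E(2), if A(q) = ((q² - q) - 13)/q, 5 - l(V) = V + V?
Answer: 17/10 ≈ 1.7000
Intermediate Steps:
l(V) = 5 - 2*V (l(V) = 5 - (V + V) = 5 - 2*V)
E(R) = -R*(5 - R) (E(R) = -(R + R)*((5 - 2*R) + R)/2 = -2*R*(5 - R)/2 = -R*(5 - R))
A(q) = (-13 + q² - q)/q
A(10) + E(2) = (-1 + 10 - 13/10) + 2*(-5 + 2) = (-1 + 10 - 13*⅒) + 2*(-3) = (-1 + 10 - 13/10) - 6 = 77/10 - 6 = 17/10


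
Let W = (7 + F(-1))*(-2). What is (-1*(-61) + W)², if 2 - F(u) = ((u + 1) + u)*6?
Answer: 961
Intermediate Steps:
F(u) = -4 - 12*u (F(u) = 2 - ((u + 1) + u)*6 = 2 - ((1 + u) + u)*6 = 2 - (1 + 2*u)*6 = 2 - (6 + 12*u) = 2 + (-6 - 12*u) = -4 - 12*u)
W = -30 (W = (7 + (-4 - 12*(-1)))*(-2) = (7 + (-4 + 12))*(-2) = (7 + 8)*(-2) = 15*(-2) = -30)
(-1*(-61) + W)² = (-1*(-61) - 30)² = (61 - 30)² = 31² = 961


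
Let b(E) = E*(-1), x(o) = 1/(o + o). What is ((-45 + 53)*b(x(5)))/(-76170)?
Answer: 2/190425 ≈ 1.0503e-5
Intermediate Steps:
x(o) = 1/(2*o)
b(E) = -E
((-45 + 53)*b(x(5)))/(-76170) = ((-45 + 53)*(-1/(2*5)))/(-76170) = (8*(-1/(2*5)))*(-1/76170) = (8*(-1*⅒))*(-1/76170) = (8*(-⅒))*(-1/76170) = -⅘*(-1/76170) = 2/190425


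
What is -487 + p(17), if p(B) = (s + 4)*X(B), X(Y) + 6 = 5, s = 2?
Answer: -493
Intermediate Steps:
X(Y) = -1 (X(Y) = -6 + 5 = -1)
p(B) = -6 (p(B) = (2 + 4)*(-1) = 6*(-1) = -6)
-487 + p(17) = -487 - 6 = -493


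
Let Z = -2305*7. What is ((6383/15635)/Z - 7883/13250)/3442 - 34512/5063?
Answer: -299680760348455487/43962830748833500 ≈ -6.8167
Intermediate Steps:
Z = -16135
((6383/15635)/Z - 7883/13250)/3442 - 34512/5063 = ((6383/15635)/(-16135) - 7883/13250)/3442 - 34512/5063 = ((6383*(1/15635))*(-1/16135) - 7883*1/13250)*(1/3442) - 34512*1/5063 = ((6383/15635)*(-1/16135) - 7883/13250)*(1/3442) - 34512/5063 = (-6383/252270725 - 7883/13250)*(1/3442) - 34512/5063 = -1500931849/2522707250*1/3442 - 34512/5063 = -1500931849/8683158354500 - 34512/5063 = -299680760348455487/43962830748833500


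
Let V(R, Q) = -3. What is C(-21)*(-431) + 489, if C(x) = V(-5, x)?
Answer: 1782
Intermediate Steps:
C(x) = -3
C(-21)*(-431) + 489 = -3*(-431) + 489 = 1293 + 489 = 1782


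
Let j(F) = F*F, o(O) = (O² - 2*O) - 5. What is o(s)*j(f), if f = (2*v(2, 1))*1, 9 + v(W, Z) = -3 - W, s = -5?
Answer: 23520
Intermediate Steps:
v(W, Z) = -12 - W (v(W, Z) = -9 + (-3 - W) = -12 - W)
o(O) = -5 + O² - 2*O
f = -28 (f = (2*(-12 - 1*2))*1 = (2*(-12 - 2))*1 = (2*(-14))*1 = -28*1 = -28)
j(F) = F²
o(s)*j(f) = (-5 + (-5)² - 2*(-5))*(-28)² = (-5 + 25 + 10)*784 = 30*784 = 23520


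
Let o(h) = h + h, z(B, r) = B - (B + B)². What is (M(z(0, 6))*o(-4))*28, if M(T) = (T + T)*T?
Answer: 0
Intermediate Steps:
z(B, r) = B - 4*B² (z(B, r) = B - (2*B)² = B - 4*B²)
o(h) = 2*h
M(T) = 2*T² (M(T) = (2*T)*T = 2*T²)
(M(z(0, 6))*o(-4))*28 = ((2*(0*(1 - 4*0))²)*(2*(-4)))*28 = ((2*(0*(1 + 0))²)*(-8))*28 = ((2*(0*1)²)*(-8))*28 = ((2*0²)*(-8))*28 = ((2*0)*(-8))*28 = (0*(-8))*28 = 0*28 = 0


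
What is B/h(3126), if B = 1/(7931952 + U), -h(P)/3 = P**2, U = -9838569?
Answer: 1/55893674710476 ≈ 1.7891e-14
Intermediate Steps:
h(P) = -3*P**2
B = -1/1906617 (B = 1/(7931952 - 9838569) = 1/(-1906617) = -1/1906617 ≈ -5.2449e-7)
B/h(3126) = -1/(1906617*((-3*3126**2))) = -1/(1906617*((-3*9771876))) = -1/1906617/(-29315628) = -1/1906617*(-1/29315628) = 1/55893674710476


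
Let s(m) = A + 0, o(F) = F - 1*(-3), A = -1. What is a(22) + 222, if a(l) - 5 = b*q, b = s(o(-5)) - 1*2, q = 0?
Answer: 227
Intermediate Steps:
o(F) = 3 + F (o(F) = F + 3 = 3 + F)
s(m) = -1 (s(m) = -1 + 0 = -1)
b = -3 (b = -1 - 1*2 = -1 - 2 = -3)
a(l) = 5 (a(l) = 5 - 3*0 = 5 + 0 = 5)
a(22) + 222 = 5 + 222 = 227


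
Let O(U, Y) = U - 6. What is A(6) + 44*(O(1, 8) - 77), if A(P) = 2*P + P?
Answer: -3590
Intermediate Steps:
O(U, Y) = -6 + U
A(P) = 3*P
A(6) + 44*(O(1, 8) - 77) = 3*6 + 44*((-6 + 1) - 77) = 18 + 44*(-5 - 77) = 18 + 44*(-82) = 18 - 3608 = -3590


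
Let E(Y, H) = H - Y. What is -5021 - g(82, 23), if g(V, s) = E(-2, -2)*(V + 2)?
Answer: -5021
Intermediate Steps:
g(V, s) = 0 (g(V, s) = (-2 - 1*(-2))*(V + 2) = (-2 + 2)*(2 + V) = 0*(2 + V) = 0)
-5021 - g(82, 23) = -5021 - 1*0 = -5021 + 0 = -5021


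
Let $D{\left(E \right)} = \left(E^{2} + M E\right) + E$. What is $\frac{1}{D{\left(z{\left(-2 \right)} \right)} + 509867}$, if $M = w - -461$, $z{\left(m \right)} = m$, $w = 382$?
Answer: $\frac{1}{508183} \approx 1.9678 \cdot 10^{-6}$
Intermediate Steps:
$M = 843$ ($M = 382 - -461 = 382 + 461 = 843$)
$D{\left(E \right)} = E^{2} + 844 E$ ($D{\left(E \right)} = \left(E^{2} + 843 E\right) + E = E^{2} + 844 E$)
$\frac{1}{D{\left(z{\left(-2 \right)} \right)} + 509867} = \frac{1}{- 2 \left(844 - 2\right) + 509867} = \frac{1}{\left(-2\right) 842 + 509867} = \frac{1}{-1684 + 509867} = \frac{1}{508183}$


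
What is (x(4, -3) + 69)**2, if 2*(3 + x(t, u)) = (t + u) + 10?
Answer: 20449/4 ≈ 5112.3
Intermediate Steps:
x(t, u) = 2 + t/2 + u/2 (x(t, u) = -3 + ((t + u) + 10)/2 = -3 + (10 + t + u)/2 = -3 + (5 + t/2 + u/2) = 2 + t/2 + u/2)
(x(4, -3) + 69)**2 = ((2 + (1/2)*4 + (1/2)*(-3)) + 69)**2 = ((2 + 2 - 3/2) + 69)**2 = (5/2 + 69)**2 = (143/2)**2 = 20449/4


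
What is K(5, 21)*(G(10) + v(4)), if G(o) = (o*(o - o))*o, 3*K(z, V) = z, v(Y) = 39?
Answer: 65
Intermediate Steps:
K(z, V) = z/3
G(o) = 0 (G(o) = (o*0)*o = 0*o = 0)
K(5, 21)*(G(10) + v(4)) = ((1/3)*5)*(0 + 39) = (5/3)*39 = 65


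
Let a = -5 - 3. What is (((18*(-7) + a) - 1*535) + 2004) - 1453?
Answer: -118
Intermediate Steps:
a = -8
(((18*(-7) + a) - 1*535) + 2004) - 1453 = (((18*(-7) - 8) - 1*535) + 2004) - 1453 = (((-126 - 8) - 535) + 2004) - 1453 = ((-134 - 535) + 2004) - 1453 = (-669 + 2004) - 1453 = 1335 - 1453 = -118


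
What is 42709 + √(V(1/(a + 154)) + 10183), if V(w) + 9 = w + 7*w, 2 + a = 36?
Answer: 42709 + 2*√5618615/47 ≈ 42810.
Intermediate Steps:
a = 34 (a = -2 + 36 = 34)
V(w) = -9 + 8*w (V(w) = -9 + (w + 7*w) = -9 + 8*w)
42709 + √(V(1/(a + 154)) + 10183) = 42709 + √((-9 + 8/(34 + 154)) + 10183) = 42709 + √((-9 + 8/188) + 10183) = 42709 + √((-9 + 8*(1/188)) + 10183) = 42709 + √((-9 + 2/47) + 10183) = 42709 + √(-421/47 + 10183) = 42709 + √(478180/47) = 42709 + 2*√5618615/47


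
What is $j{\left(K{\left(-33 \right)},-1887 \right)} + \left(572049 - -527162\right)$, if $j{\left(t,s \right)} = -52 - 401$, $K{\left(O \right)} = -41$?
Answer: $1098758$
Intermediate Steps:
$j{\left(t,s \right)} = -453$ ($j{\left(t,s \right)} = -52 - 401 = -453$)
$j{\left(K{\left(-33 \right)},-1887 \right)} + \left(572049 - -527162\right) = -453 + \left(572049 - -527162\right) = -453 + \left(572049 + 527162\right) = -453 + 1099211 = 1098758$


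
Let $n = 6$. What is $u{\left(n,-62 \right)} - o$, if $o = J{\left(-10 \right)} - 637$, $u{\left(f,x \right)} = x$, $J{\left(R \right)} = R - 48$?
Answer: $633$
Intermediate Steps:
$J{\left(R \right)} = -48 + R$
$o = -695$ ($o = \left(-48 - 10\right) - 637 = -58 - 637 = -695$)
$u{\left(n,-62 \right)} - o = -62 - -695 = -62 + 695 = 633$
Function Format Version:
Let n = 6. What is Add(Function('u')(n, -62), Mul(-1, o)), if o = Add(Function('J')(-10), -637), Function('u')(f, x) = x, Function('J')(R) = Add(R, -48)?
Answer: 633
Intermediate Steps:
Function('J')(R) = Add(-48, R)
o = -695 (o = Add(Add(-48, -10), -637) = Add(-58, -637) = -695)
Add(Function('u')(n, -62), Mul(-1, o)) = Add(-62, Mul(-1, -695)) = Add(-62, 695) = 633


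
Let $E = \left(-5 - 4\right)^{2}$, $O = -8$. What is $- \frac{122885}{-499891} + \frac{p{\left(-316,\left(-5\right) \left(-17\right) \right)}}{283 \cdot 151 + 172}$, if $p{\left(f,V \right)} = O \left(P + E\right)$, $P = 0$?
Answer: $\frac{706921651}{3063974765} \approx 0.23072$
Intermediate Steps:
$E = 81$ ($E = \left(-9\right)^{2} = 81$)
$p{\left(f,V \right)} = -648$ ($p{\left(f,V \right)} = - 8 \left(0 + 81\right) = \left(-8\right) 81 = -648$)
$- \frac{122885}{-499891} + \frac{p{\left(-316,\left(-5\right) \left(-17\right) \right)}}{283 \cdot 151 + 172} = - \frac{122885}{-499891} - \frac{648}{283 \cdot 151 + 172} = \left(-122885\right) \left(- \frac{1}{499891}\right) - \frac{648}{42733 + 172} = \frac{17555}{71413} - \frac{648}{42905} = \frac{706921651}{3063974765}$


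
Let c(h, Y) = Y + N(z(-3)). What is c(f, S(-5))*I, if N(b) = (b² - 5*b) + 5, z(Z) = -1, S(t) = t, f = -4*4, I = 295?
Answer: 1770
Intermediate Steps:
f = -16
N(b) = 5 + b² - 5*b
c(h, Y) = 11 + Y (c(h, Y) = Y + (5 + (-1)² - 5*(-1)) = Y + (5 + 1 + 5) = Y + 11 = 11 + Y)
c(f, S(-5))*I = (11 - 5)*295 = 6*295 = 1770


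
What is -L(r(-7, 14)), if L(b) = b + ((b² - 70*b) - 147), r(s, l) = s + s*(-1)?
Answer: 147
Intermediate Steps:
r(s, l) = 0 (r(s, l) = s - s = 0)
L(b) = -147 + b² - 69*b (L(b) = b + (-147 + b² - 70*b) = -147 + b² - 69*b)
-L(r(-7, 14)) = -(-147 + 0² - 69*0) = -(-147 + 0 + 0) = -1*(-147) = 147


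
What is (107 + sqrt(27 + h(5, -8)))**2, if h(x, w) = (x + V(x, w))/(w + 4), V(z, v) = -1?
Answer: (107 + sqrt(26))**2 ≈ 12566.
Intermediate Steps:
h(x, w) = (-1 + x)/(4 + w) (h(x, w) = (x - 1)/(w + 4) = (-1 + x)/(4 + w))
(107 + sqrt(27 + h(5, -8)))**2 = (107 + sqrt(27 + (-1 + 5)/(4 - 8)))**2 = (107 + sqrt(27 + 4/(-4)))**2 = (107 + sqrt(27 - 1/4*4))**2 = (107 + sqrt(27 - 1))**2 = (107 + sqrt(26))**2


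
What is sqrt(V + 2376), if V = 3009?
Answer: sqrt(5385) ≈ 73.383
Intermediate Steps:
sqrt(V + 2376) = sqrt(3009 + 2376) = sqrt(5385)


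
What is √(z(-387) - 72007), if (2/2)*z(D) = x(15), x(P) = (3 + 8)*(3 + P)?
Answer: I*√71809 ≈ 267.97*I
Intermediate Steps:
x(P) = 33 + 11*P (x(P) = 11*(3 + P) = 33 + 11*P)
z(D) = 198 (z(D) = 33 + 11*15 = 33 + 165 = 198)
√(z(-387) - 72007) = √(198 - 72007) = √(-71809) = I*√71809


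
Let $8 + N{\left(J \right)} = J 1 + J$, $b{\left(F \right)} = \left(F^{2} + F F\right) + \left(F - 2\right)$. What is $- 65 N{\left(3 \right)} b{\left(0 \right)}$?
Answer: $-260$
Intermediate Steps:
$b{\left(F \right)} = -2 + F + 2 F^{2}$ ($b{\left(F \right)} = \left(F^{2} + F^{2}\right) + \left(-2 + F\right) = 2 F^{2} + \left(-2 + F\right) = -2 + F + 2 F^{2}$)
$N{\left(J \right)} = -8 + 2 J$ ($N{\left(J \right)} = -8 + \left(J 1 + J\right) = -8 + \left(J + J\right) = -8 + 2 J$)
$- 65 N{\left(3 \right)} b{\left(0 \right)} = - 65 \left(-8 + 2 \cdot 3\right) \left(-2 + 0 + 2 \cdot 0^{2}\right) = - 65 \left(-8 + 6\right) \left(-2 + 0 + 2 \cdot 0\right) = - 65 \left(- 2 \left(-2 + 0 + 0\right)\right) = - 65 \left(\left(-2\right) \left(-2\right)\right) = \left(-65\right) 4 = -260$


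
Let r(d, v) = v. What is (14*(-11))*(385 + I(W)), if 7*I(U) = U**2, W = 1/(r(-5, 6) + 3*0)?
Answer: -1067231/18 ≈ -59291.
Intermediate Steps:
W = 1/6 (W = 1/(6 + 3*0) = 1/(6 + 0) = 1/6 ≈ 0.16667)
I(U) = U**2/7
(14*(-11))*(385 + I(W)) = (14*(-11))*(385 + (1/6)**2/7) = -154*(385 + (1/7)*(1/36)) = -154*(385 + 1/252) = -154*97021/252 = -1067231/18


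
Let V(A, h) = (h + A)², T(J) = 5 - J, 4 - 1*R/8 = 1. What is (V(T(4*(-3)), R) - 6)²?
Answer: 2805625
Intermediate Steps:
R = 24 (R = 32 - 8*1 = 32 - 8 = 24)
V(A, h) = (A + h)²
(V(T(4*(-3)), R) - 6)² = (((5 - 4*(-3)) + 24)² - 6)² = (((5 - 1*(-12)) + 24)² - 6)² = (((5 + 12) + 24)² - 6)² = ((17 + 24)² - 6)² = (41² - 6)² = (1681 - 6)² = 1675² = 2805625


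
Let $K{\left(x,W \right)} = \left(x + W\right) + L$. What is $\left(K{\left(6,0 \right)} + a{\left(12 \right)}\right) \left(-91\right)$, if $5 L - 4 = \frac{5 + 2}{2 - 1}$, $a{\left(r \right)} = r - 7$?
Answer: $- \frac{6006}{5} \approx -1201.2$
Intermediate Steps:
$a{\left(r \right)} = -7 + r$ ($a{\left(r \right)} = r - 7 = -7 + r$)
$L = \frac{11}{5}$ ($L = \frac{4}{5} + \frac{\left(5 + 2\right) \frac{1}{2 - 1}}{5} = \frac{4}{5} + \frac{7 \cdot 1^{-1}}{5} = \frac{4}{5} + \frac{7 \cdot 1}{5} = \frac{4}{5} + \frac{1}{5} \cdot 7 = \frac{4}{5} + \frac{7}{5} = \frac{11}{5} \approx 2.2$)
$K{\left(x,W \right)} = \frac{11}{5} + W + x$ ($K{\left(x,W \right)} = \left(x + W\right) + \frac{11}{5} = \left(W + x\right) + \frac{11}{5} = \frac{11}{5} + W + x$)
$\left(K{\left(6,0 \right)} + a{\left(12 \right)}\right) \left(-91\right) = \left(\left(\frac{11}{5} + 0 + 6\right) + \left(-7 + 12\right)\right) \left(-91\right) = \left(\frac{41}{5} + 5\right) \left(-91\right) = \frac{66}{5} \left(-91\right) = - \frac{6006}{5}$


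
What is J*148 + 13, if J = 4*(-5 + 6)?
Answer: 605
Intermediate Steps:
J = 4 (J = 4*1 = 4)
J*148 + 13 = 4*148 + 13 = 592 + 13 = 605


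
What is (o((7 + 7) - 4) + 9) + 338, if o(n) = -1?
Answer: 346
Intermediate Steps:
(o((7 + 7) - 4) + 9) + 338 = (-1 + 9) + 338 = 8 + 338 = 346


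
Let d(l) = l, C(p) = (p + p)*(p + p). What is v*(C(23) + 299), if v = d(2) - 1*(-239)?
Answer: 582015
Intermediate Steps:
C(p) = 4*p² (C(p) = (2*p)*(2*p) = 4*p²)
v = 241 (v = 2 - 1*(-239) = 2 + 239 = 241)
v*(C(23) + 299) = 241*(4*23² + 299) = 241*(4*529 + 299) = 241*(2116 + 299) = 241*2415 = 582015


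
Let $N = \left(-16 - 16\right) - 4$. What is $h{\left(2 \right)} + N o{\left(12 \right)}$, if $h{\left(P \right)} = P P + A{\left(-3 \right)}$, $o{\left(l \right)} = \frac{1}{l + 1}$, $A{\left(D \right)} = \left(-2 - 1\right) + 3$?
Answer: $\frac{16}{13} \approx 1.2308$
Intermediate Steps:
$A{\left(D \right)} = 0$ ($A{\left(D \right)} = -3 + 3 = 0$)
$N = -36$ ($N = -32 - 4 = -36$)
$o{\left(l \right)} = \frac{1}{1 + l}$
$h{\left(P \right)} = P^{2}$ ($h{\left(P \right)} = P P + 0 = P^{2} + 0 = P^{2}$)
$h{\left(2 \right)} + N o{\left(12 \right)} = 2^{2} - \frac{36}{1 + 12} = 4 - \frac{36}{13} = \frac{16}{13}$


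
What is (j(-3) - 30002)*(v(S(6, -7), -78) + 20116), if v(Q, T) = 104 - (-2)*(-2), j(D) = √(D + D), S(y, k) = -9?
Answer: -606520432 + 20216*I*√6 ≈ -6.0652e+8 + 49519.0*I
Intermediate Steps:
j(D) = √2*√D (j(D) = √(2*D) = √2*√D)
v(Q, T) = 100 (v(Q, T) = 104 - 1*4 = 104 - 4 = 100)
(j(-3) - 30002)*(v(S(6, -7), -78) + 20116) = (√2*√(-3) - 30002)*(100 + 20116) = (√2*(I*√3) - 30002)*20216 = (I*√6 - 30002)*20216 = (-30002 + I*√6)*20216 = -606520432 + 20216*I*√6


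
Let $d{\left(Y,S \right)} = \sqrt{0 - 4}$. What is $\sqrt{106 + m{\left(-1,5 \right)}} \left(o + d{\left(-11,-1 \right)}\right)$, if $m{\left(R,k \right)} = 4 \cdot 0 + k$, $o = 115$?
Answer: $\sqrt{111} \left(115 + 2 i\right) \approx 1211.6 + 21.071 i$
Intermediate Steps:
$m{\left(R,k \right)} = k$ ($m{\left(R,k \right)} = 0 + k = k$)
$d{\left(Y,S \right)} = 2 i$ ($d{\left(Y,S \right)} = \sqrt{-4} = 2 i$)
$\sqrt{106 + m{\left(-1,5 \right)}} \left(o + d{\left(-11,-1 \right)}\right) = \sqrt{106 + 5} \left(115 + 2 i\right) = \sqrt{111} \left(115 + 2 i\right)$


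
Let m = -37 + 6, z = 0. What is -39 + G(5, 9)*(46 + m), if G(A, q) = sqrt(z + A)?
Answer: -39 + 15*sqrt(5) ≈ -5.4590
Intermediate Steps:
m = -31
G(A, q) = sqrt(A) (G(A, q) = sqrt(0 + A) = sqrt(A))
-39 + G(5, 9)*(46 + m) = -39 + sqrt(5)*(46 - 31) = -39 + sqrt(5)*15 = -39 + 15*sqrt(5)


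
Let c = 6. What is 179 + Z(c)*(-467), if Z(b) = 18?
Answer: -8227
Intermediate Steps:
179 + Z(c)*(-467) = 179 + 18*(-467) = 179 - 8406 = -8227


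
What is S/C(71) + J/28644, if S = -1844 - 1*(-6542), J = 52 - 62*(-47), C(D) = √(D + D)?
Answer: 1483/14322 + 2349*√142/71 ≈ 394.35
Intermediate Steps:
C(D) = √2*√D (C(D) = √(2*D) = √2*√D)
J = 2966 (J = 52 + 2914 = 2966)
S = 4698 (S = -1844 + 6542 = 4698)
S/C(71) + J/28644 = 4698/((√2*√71)) + 2966/28644 = 4698/(√142) + 2966*(1/28644) = 4698*(√142/142) + 1483/14322 = 2349*√142/71 + 1483/14322 = 1483/14322 + 2349*√142/71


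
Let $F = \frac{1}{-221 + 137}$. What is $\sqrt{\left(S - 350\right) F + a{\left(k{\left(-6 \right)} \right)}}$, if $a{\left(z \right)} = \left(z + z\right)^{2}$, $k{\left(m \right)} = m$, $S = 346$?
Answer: $\frac{55 \sqrt{21}}{21} \approx 12.002$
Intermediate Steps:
$a{\left(z \right)} = 4 z^{2}$ ($a{\left(z \right)} = \left(2 z\right)^{2} = 4 z^{2}$)
$F = - \frac{1}{84}$ ($F = \frac{1}{-84} = - \frac{1}{84} \approx -0.011905$)
$\sqrt{\left(S - 350\right) F + a{\left(k{\left(-6 \right)} \right)}} = \sqrt{\left(346 - 350\right) \left(- \frac{1}{84}\right) + 4 \left(-6\right)^{2}} = \sqrt{\left(-4\right) \left(- \frac{1}{84}\right) + 4 \cdot 36} = \sqrt{\frac{1}{21} + 144} = \sqrt{\frac{3025}{21}} = \frac{55 \sqrt{21}}{21}$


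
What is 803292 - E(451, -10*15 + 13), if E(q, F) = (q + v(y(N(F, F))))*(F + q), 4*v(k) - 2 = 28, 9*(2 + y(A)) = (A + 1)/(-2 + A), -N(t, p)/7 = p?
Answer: 659323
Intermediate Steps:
N(t, p) = -7*p
y(A) = -2 + (1 + A)/(9*(-2 + A)) (y(A) = -2 + ((A + 1)/(-2 + A))/9 = -2 + ((1 + A)/(-2 + A))/9 = -2 + (1 + A)/(9*(-2 + A)))
v(k) = 15/2 (v(k) = ½ + (¼)*28 = ½ + 7 = 15/2)
E(q, F) = (15/2 + q)*(F + q) (E(q, F) = (q + 15/2)*(F + q) = (15/2 + q)*(F + q))
803292 - E(451, -10*15 + 13) = 803292 - (451² + 15*(-10*15 + 13)/2 + (15/2)*451 + (-10*15 + 13)*451) = 803292 - (203401 + 15*(-150 + 13)/2 + 6765/2 + (-150 + 13)*451) = 803292 - (203401 + (15/2)*(-137) + 6765/2 - 137*451) = 803292 - (203401 - 2055/2 + 6765/2 - 61787) = 803292 - 1*143969 = 803292 - 143969 = 659323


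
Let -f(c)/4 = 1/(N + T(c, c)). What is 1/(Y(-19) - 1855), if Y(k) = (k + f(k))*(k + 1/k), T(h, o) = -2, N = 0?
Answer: -19/29091 ≈ -0.00065312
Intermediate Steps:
f(c) = 2 (f(c) = -4/(0 - 2) = -4/(-2) = -4*(-½) = 2)
Y(k) = (2 + k)*(k + 1/k) (Y(k) = (k + 2)*(k + 1/k) = (2 + k)*(k + 1/k))
1/(Y(-19) - 1855) = 1/((1 + (-19)² + 2*(-19) + 2/(-19)) - 1855) = 1/((1 + 361 - 38 + 2*(-1/19)) - 1855) = 1/((1 + 361 - 38 - 2/19) - 1855) = 1/(6154/19 - 1855) = 1/(-29091/19) = -19/29091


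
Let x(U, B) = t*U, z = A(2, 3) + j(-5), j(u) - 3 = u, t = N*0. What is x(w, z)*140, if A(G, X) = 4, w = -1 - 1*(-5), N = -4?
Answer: 0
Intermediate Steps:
w = 4 (w = -1 + 5 = 4)
t = 0 (t = -4*0 = 0)
j(u) = 3 + u
z = 2 (z = 4 + (3 - 5) = 4 - 2 = 2)
x(U, B) = 0 (x(U, B) = 0*U = 0)
x(w, z)*140 = 0*140 = 0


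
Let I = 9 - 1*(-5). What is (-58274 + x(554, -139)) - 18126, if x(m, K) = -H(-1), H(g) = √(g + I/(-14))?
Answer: -76400 - I*√2 ≈ -76400.0 - 1.4142*I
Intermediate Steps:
I = 14 (I = 9 + 5 = 14)
H(g) = √(-1 + g) (H(g) = √(g + 14/(-14)) = √(g + 14*(-1/14)) = √(g - 1) = √(-1 + g))
x(m, K) = -I*√2 (x(m, K) = -√(-1 - 1) = -√(-2) = -I*√2)
(-58274 + x(554, -139)) - 18126 = (-58274 - I*√2) - 18126 = -76400 - I*√2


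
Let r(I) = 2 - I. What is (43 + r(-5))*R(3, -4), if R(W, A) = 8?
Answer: 400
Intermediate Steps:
(43 + r(-5))*R(3, -4) = (43 + (2 - 1*(-5)))*8 = (43 + (2 + 5))*8 = (43 + 7)*8 = 50*8 = 400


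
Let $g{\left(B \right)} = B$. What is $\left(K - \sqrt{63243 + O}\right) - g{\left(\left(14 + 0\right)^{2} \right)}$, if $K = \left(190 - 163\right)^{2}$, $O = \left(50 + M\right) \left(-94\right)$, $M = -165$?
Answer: $533 - \sqrt{74053} \approx 260.87$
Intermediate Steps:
$O = 10810$ ($O = \left(50 - 165\right) \left(-94\right) = \left(-115\right) \left(-94\right) = 10810$)
$K = 729$ ($K = 27^{2} = 729$)
$\left(K - \sqrt{63243 + O}\right) - g{\left(\left(14 + 0\right)^{2} \right)} = \left(729 - \sqrt{63243 + 10810}\right) - \left(14 + 0\right)^{2} = \left(729 - \sqrt{74053}\right) - 14^{2} = \left(729 - \sqrt{74053}\right) - 196 = 533 - \sqrt{74053}$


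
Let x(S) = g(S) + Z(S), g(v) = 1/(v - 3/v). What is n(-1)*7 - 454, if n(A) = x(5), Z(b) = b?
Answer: -9183/22 ≈ -417.41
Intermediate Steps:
x(S) = S + S/(-3 + S²) (x(S) = S/(-3 + S²) + S = S + S/(-3 + S²))
n(A) = 115/22 (n(A) = 5*(-2 + 5²)/(-3 + 5²) = 5*(-2 + 25)/(-3 + 25) = 5*23/22 = 5*(1/22)*23 = 115/22)
n(-1)*7 - 454 = (115/22)*7 - 454 = 805/22 - 454 = -9183/22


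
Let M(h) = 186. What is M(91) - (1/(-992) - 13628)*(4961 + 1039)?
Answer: 5069627907/62 ≈ 8.1768e+7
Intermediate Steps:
M(91) - (1/(-992) - 13628)*(4961 + 1039) = 186 - (1/(-992) - 13628)*(4961 + 1039) = 186 - (-1/992 - 13628)*6000 = 186 - (-13518977)*6000/992 = 186 - 1*(-5069616375/62) = 186 + 5069616375/62 = 5069627907/62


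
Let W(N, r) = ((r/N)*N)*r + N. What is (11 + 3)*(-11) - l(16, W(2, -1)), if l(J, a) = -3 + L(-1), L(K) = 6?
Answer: -157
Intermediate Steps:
W(N, r) = N + r**2 (W(N, r) = r*r + N = r**2 + N = N + r**2)
l(J, a) = 3 (l(J, a) = -3 + 6 = 3)
(11 + 3)*(-11) - l(16, W(2, -1)) = (11 + 3)*(-11) - 1*3 = 14*(-11) - 3 = -154 - 3 = -157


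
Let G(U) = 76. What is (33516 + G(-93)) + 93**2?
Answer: 42241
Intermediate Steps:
(33516 + G(-93)) + 93**2 = (33516 + 76) + 93**2 = 33592 + 8649 = 42241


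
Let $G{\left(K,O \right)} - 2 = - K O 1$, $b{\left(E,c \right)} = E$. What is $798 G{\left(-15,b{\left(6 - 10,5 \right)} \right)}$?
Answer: $-46284$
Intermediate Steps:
$G{\left(K,O \right)} = 2 - K O$ ($G{\left(K,O \right)} = 2 - K O 1 = 2 - K O$)
$798 G{\left(-15,b{\left(6 - 10,5 \right)} \right)} = 798 \left(2 - - 15 \left(6 - 10\right)\right) = 798 \left(2 - \left(-15\right) \left(-4\right)\right) = 798 \left(2 - 60\right) = 798 \left(-58\right) = -46284$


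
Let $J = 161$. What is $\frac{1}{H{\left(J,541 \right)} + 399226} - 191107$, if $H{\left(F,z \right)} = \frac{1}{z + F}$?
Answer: $- \frac{53559008184169}{280256653} \approx -1.9111 \cdot 10^{5}$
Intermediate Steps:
$H{\left(F,z \right)} = \frac{1}{F + z}$
$\frac{1}{H{\left(J,541 \right)} + 399226} - 191107 = \frac{1}{\frac{1}{161 + 541} + 399226} - 191107 = \frac{1}{\frac{1}{702} + 399226} - 191107 = \frac{1}{\frac{280256653}{702}} - 191107 = \frac{702}{280256653} - 191107 = - \frac{53559008184169}{280256653}$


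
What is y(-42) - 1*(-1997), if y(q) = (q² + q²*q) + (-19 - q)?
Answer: -70304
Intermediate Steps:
y(q) = -19 + q² + q³ - q (y(q) = (q² + q³) + (-19 - q) = -19 + q² + q³ - q)
y(-42) - 1*(-1997) = (-19 + (-42)² + (-42)³ - 1*(-42)) - 1*(-1997) = (-19 + 1764 - 74088 + 42) + 1997 = -72301 + 1997 = -70304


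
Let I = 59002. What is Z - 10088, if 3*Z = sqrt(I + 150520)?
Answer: -10088 + sqrt(209522)/3 ≈ -9935.4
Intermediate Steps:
Z = sqrt(209522)/3 (Z = sqrt(59002 + 150520)/3 = sqrt(209522)/3 ≈ 152.58)
Z - 10088 = sqrt(209522)/3 - 10088 = -10088 + sqrt(209522)/3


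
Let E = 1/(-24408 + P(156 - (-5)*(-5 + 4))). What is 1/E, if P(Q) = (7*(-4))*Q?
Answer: -28636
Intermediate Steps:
P(Q) = -28*Q
E = -1/28636 (E = 1/(-24408 - 28*(156 - (-5)*(-5 + 4))) = 1/(-24408 - 28*(156 - (-5)*(-1))) = 1/(-24408 - 28*(156 - 1*5)) = 1/(-24408 - 28*(156 - 5)) = 1/(-24408 - 28*151) = 1/(-24408 - 4228) = 1/(-28636) = -1/28636 ≈ -3.4921e-5)
1/E = 1/(-1/28636) = -28636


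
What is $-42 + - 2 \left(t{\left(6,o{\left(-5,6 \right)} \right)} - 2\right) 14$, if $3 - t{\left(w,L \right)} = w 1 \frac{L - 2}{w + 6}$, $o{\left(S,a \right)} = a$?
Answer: $-14$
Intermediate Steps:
$t{\left(w,L \right)} = 3 - \frac{w \left(-2 + L\right)}{6 + w}$ ($t{\left(w,L \right)} = 3 - w 1 \frac{L - 2}{w + 6} = 3 - w \frac{-2 + L}{6 + w} = 3 - \frac{w \left(-2 + L\right)}{6 + w}$)
$-42 + - 2 \left(t{\left(6,o{\left(-5,6 \right)} \right)} - 2\right) 14 = -42 + - 2 \left(\frac{18 + 5 \cdot 6 - 6 \cdot 6}{6 + 6} - 2\right) 14 = -42 + - 2 \left(\frac{18 + 30 - 36}{12} - 2\right) 14 = -42 + - 2 \left(\frac{1}{12} \cdot 12 - 2\right) 14 = -42 + - 2 \left(1 - 2\right) 14 = -42 + \left(-2\right) \left(-1\right) 14 = -42 + 2 \cdot 14 = -42 + 28 = -14$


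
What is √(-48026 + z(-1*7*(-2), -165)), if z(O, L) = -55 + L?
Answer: I*√48246 ≈ 219.65*I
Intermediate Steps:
√(-48026 + z(-1*7*(-2), -165)) = √(-48026 + (-55 - 165)) = √(-48026 - 220) = √(-48246) = I*√48246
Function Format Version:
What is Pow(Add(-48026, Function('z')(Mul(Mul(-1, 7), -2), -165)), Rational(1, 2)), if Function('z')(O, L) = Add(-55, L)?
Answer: Mul(I, Pow(48246, Rational(1, 2))) ≈ Mul(219.65, I)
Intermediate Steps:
Pow(Add(-48026, Function('z')(Mul(Mul(-1, 7), -2), -165)), Rational(1, 2)) = Pow(Add(-48026, Add(-55, -165)), Rational(1, 2)) = Pow(Add(-48026, -220), Rational(1, 2)) = Pow(-48246, Rational(1, 2)) = Mul(I, Pow(48246, Rational(1, 2)))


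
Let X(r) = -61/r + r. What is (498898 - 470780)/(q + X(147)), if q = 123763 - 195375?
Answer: -2066673/5252708 ≈ -0.39345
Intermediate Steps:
q = -71612
X(r) = r - 61/r
(498898 - 470780)/(q + X(147)) = (498898 - 470780)/(-71612 + (147 - 61/147)) = 28118/(-71612 + (147 - 61*1/147)) = 28118/(-71612 + (147 - 61/147)) = 28118/(-71612 + 21548/147) = 28118/(-10505416/147) = 28118*(-147/10505416) = -2066673/5252708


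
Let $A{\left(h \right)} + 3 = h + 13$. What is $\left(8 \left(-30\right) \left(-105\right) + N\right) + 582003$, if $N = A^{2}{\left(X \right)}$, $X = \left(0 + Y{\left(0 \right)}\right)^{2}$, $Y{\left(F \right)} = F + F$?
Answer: $607303$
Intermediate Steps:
$Y{\left(F \right)} = 2 F$
$X = 0$ ($X = \left(0 + 2 \cdot 0\right)^{2} = \left(0 + 0\right)^{2} = 0^{2} = 0$)
$A{\left(h \right)} = 10 + h$ ($A{\left(h \right)} = -3 + \left(h + 13\right) = -3 + \left(13 + h\right) = 10 + h$)
$N = 100$ ($N = \left(10 + 0\right)^{2} = 10^{2} = 100$)
$\left(8 \left(-30\right) \left(-105\right) + N\right) + 582003 = \left(8 \left(-30\right) \left(-105\right) + 100\right) + 582003 = \left(\left(-240\right) \left(-105\right) + 100\right) + 582003 = \left(25200 + 100\right) + 582003 = 25300 + 582003 = 607303$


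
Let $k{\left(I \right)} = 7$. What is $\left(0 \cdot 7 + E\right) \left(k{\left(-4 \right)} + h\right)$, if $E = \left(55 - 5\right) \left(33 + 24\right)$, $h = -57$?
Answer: $-142500$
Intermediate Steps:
$E = 2850$ ($E = 50 \cdot 57 = 2850$)
$\left(0 \cdot 7 + E\right) \left(k{\left(-4 \right)} + h\right) = \left(0 \cdot 7 + 2850\right) \left(7 - 57\right) = \left(0 + 2850\right) \left(-50\right) = 2850 \left(-50\right) = -142500$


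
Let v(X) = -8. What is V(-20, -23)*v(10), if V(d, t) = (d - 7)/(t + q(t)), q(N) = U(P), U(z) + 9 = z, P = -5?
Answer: -216/37 ≈ -5.8378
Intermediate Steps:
U(z) = -9 + z
q(N) = -14 (q(N) = -9 - 5 = -14)
V(d, t) = (-7 + d)/(-14 + t) (V(d, t) = (d - 7)/(t - 14) = (-7 + d)/(-14 + t))
V(-20, -23)*v(10) = ((-7 - 20)/(-14 - 23))*(-8) = (-27/(-37))*(-8) = -1/37*(-27)*(-8) = (27/37)*(-8) = -216/37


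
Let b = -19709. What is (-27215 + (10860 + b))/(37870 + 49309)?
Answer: -36064/87179 ≈ -0.41368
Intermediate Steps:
(-27215 + (10860 + b))/(37870 + 49309) = (-27215 + (10860 - 19709))/(37870 + 49309) = (-27215 - 8849)/87179 = -36064*1/87179 = -36064/87179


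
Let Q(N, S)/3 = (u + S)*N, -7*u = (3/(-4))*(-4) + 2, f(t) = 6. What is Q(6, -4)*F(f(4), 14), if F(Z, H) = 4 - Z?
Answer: 1188/7 ≈ 169.71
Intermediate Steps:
u = -5/7 (u = -((3/(-4))*(-4) + 2)/7 = -((3*(-¼))*(-4) + 2)/7 = -(-¾*(-4) + 2)/7 = -(3 + 2)/7 = -⅐*5 = -5/7 ≈ -0.71429)
Q(N, S) = 3*N*(-5/7 + S) (Q(N, S) = 3*((-5/7 + S)*N) = 3*(N*(-5/7 + S)) = 3*N*(-5/7 + S))
Q(6, -4)*F(f(4), 14) = ((3/7)*6*(-5 + 7*(-4)))*(4 - 1*6) = ((3/7)*6*(-5 - 28))*(4 - 6) = ((3/7)*6*(-33))*(-2) = -594/7*(-2) = 1188/7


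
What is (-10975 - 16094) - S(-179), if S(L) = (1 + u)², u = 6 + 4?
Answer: -27190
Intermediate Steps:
u = 10
S(L) = 121 (S(L) = (1 + 10)² = 11² = 121)
(-10975 - 16094) - S(-179) = (-10975 - 16094) - 1*121 = -27069 - 121 = -27190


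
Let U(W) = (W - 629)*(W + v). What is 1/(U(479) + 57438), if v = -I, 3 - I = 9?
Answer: -1/15312 ≈ -6.5308e-5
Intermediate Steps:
I = -6 (I = 3 - 1*9 = 3 - 9 = -6)
v = 6 (v = -1*(-6) = 6)
U(W) = (-629 + W)*(6 + W) (U(W) = (W - 629)*(W + 6) = (-629 + W)*(6 + W))
1/(U(479) + 57438) = 1/((-3774 + 479**2 - 623*479) + 57438) = 1/((-3774 + 229441 - 298417) + 57438) = 1/(-72750 + 57438) = 1/(-15312) = -1/15312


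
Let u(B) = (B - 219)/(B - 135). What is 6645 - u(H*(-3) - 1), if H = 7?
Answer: 1043024/157 ≈ 6643.5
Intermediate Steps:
u(B) = (-219 + B)/(-135 + B)
6645 - u(H*(-3) - 1) = 6645 - (-219 + (7*(-3) - 1))/(-135 + (7*(-3) - 1)) = 6645 - (-219 + (-21 - 1))/(-135 + (-21 - 1)) = 6645 - (-219 - 22)/(-135 - 22) = 6645 - (-241)/(-157) = 6645 - (-1)*(-241)/157 = 6645 - 1*241/157 = 6645 - 241/157 = 1043024/157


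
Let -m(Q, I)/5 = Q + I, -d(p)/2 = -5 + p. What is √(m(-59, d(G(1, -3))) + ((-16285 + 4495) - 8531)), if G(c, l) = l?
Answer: 3*I*√2234 ≈ 141.8*I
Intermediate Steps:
d(p) = 10 - 2*p (d(p) = -2*(-5 + p) = 10 - 2*p)
m(Q, I) = -5*I - 5*Q (m(Q, I) = -5*(Q + I) = -5*(I + Q) = -5*I - 5*Q)
√(m(-59, d(G(1, -3))) + ((-16285 + 4495) - 8531)) = √((-5*(10 - 2*(-3)) - 5*(-59)) + ((-16285 + 4495) - 8531)) = √((-5*(10 + 6) + 295) + (-11790 - 8531)) = √((-5*16 + 295) - 20321) = √((-80 + 295) - 20321) = √(215 - 20321) = √(-20106) = 3*I*√2234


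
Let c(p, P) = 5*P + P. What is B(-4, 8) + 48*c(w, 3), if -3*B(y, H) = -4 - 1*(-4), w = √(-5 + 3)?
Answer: 864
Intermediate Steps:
w = I*√2 (w = √(-2) = I*√2 ≈ 1.4142*I)
c(p, P) = 6*P
B(y, H) = 0 (B(y, H) = -(-4 - 1*(-4))/3 = -(-4 + 4)/3 = -⅓*0 = 0)
B(-4, 8) + 48*c(w, 3) = 0 + 48*(6*3) = 0 + 48*18 = 0 + 864 = 864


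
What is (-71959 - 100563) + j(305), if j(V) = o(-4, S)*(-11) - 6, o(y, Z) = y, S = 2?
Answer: -172484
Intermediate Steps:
j(V) = 38 (j(V) = -4*(-11) - 6 = 44 - 6 = 38)
(-71959 - 100563) + j(305) = (-71959 - 100563) + 38 = -172522 + 38 = -172484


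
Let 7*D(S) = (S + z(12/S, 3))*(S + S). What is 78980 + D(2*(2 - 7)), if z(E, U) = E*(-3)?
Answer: 552988/7 ≈ 78998.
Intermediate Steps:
z(E, U) = -3*E
D(S) = 2*S*(S - 36/S)/7 (D(S) = ((S - 36/S)*(S + S))/7 = ((S - 36/S)*(2*S))/7 = (2*S*(S - 36/S))/7 = 2*S*(S - 36/S)/7)
78980 + D(2*(2 - 7)) = 78980 + (-72/7 + 2*(2*(2 - 7))²/7) = 78980 + (-72/7 + 2*(2*(-5))²/7) = 78980 + (-72/7 + (2/7)*(-10)²) = 78980 + (-72/7 + (2/7)*100) = 78980 + (-72/7 + 200/7) = 78980 + 128/7 = 552988/7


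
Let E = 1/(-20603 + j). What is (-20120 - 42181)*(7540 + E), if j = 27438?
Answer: -3210738168201/6835 ≈ -4.6975e+8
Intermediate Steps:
E = 1/6835 (E = 1/(-20603 + 27438) = 1/6835 ≈ 0.00014631)
(-20120 - 42181)*(7540 + E) = (-20120 - 42181)*(7540 + 1/6835) = -62301*51535901/6835 = -3210738168201/6835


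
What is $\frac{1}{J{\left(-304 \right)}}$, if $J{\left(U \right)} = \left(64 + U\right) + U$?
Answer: $- \frac{1}{544} \approx -0.0018382$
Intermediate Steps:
$J{\left(U \right)} = 64 + 2 U$
$\frac{1}{J{\left(-304 \right)}} = \frac{1}{64 + 2 \left(-304\right)} = \frac{1}{64 - 608} = \frac{1}{-544} = - \frac{1}{544}$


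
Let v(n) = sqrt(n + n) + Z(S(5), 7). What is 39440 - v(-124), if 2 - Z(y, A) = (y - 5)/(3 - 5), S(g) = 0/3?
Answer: 78881/2 - 2*I*sqrt(62) ≈ 39441.0 - 15.748*I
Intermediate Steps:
S(g) = 0 (S(g) = 0*(1/3) = 0)
Z(y, A) = -1/2 + y/2 (Z(y, A) = 2 - (y - 5)/(3 - 5) = 2 - (-5 + y)/(-2) = 2 - (-5 + y)*(-1)/2 = 2 - (5/2 - y/2) = 2 + (-5/2 + y/2) = -1/2 + y/2)
v(n) = -1/2 + sqrt(2)*sqrt(n) (v(n) = sqrt(n + n) + (-1/2 + (1/2)*0) = sqrt(2*n) + (-1/2 + 0) = sqrt(2)*sqrt(n) - 1/2 = -1/2 + sqrt(2)*sqrt(n))
39440 - v(-124) = 39440 - (-1/2 + sqrt(2)*sqrt(-124)) = 39440 - (-1/2 + sqrt(2)*(2*I*sqrt(31))) = 39440 - (-1/2 + 2*I*sqrt(62)) = 39440 + (1/2 - 2*I*sqrt(62)) = 78881/2 - 2*I*sqrt(62)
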